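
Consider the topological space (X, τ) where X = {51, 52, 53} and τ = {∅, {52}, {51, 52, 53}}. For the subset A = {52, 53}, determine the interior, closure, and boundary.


int(A) = {52}, cl(A) = {51, 52, 53}, ∂A = {51, 53}.

Closed sets in (X, τ) are complements of opens:
  closed(X, τ) = {∅, {51, 53}, {51, 52, 53}}.
int(A) = ⋃ {U ∈ τ : U ⊆ A}. Opens contained in A: ∅, {52}.
Taking the union of these: int(A) = {52}.
cl(A) = ⋂ {C closed : A ⊆ C}. Closed sets containing A: {51, 52, 53}.
Intersecting these: cl(A) = {51, 52, 53}.
∂A = cl(A) ∖ int(A) = {51, 52, 53} ∖ {52} = {51, 53}.


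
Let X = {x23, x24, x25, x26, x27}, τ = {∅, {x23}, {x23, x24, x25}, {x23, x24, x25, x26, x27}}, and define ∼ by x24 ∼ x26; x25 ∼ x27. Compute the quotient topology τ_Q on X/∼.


X/∼ = {[x23], [x24=x26], [x25=x27]}; |τ_Q| = 3.

Equivalence classes: [x23], [x24=x26], [x25=x27].
Quotient map π: X → X/∼ sends x23 ↦ [x23], x24 ↦ [x24=x26], x25 ↦ [x25=x27], x26 ↦ [x24=x26], x27 ↦ [x25=x27].
For each subset V ⊆ X/∼, compute π^{-1}(V) ⊆ X and check whether π^{-1}(V) ∈ τ. V is open in τ_Q iff π^{-1}(V) ∈ τ.
  V = {}: π^{-1}(V) = ∅ ∈ τ ✓.
  V = {[x23]}: π^{-1}(V) = {x23} ∈ τ ✓.
  V = {[x24=x26]}: π^{-1}(V) = {x24, x26} ∉ τ ✗.
  V = {[x23], [x24=x26]}: π^{-1}(V) = {x23, x24, x26} ∉ τ ✗.
  V = {[x25=x27]}: π^{-1}(V) = {x25, x27} ∉ τ ✗.
  V = {[x23], [x25=x27]}: π^{-1}(V) = {x23, x25, x27} ∉ τ ✗.
  V = {[x24=x26], [x25=x27]}: π^{-1}(V) = {x24, x25, x26, x27} ∉ τ ✗.
  V = {[x23], [x24=x26], [x25=x27]}: π^{-1}(V) = {x23, x24, x25, x26, x27} ∈ τ ✓.
Open sets in the quotient: τ_Q = {{}, {[x23]}, {[x23], [x24=x26], [x25=x27]}} (3 elements).


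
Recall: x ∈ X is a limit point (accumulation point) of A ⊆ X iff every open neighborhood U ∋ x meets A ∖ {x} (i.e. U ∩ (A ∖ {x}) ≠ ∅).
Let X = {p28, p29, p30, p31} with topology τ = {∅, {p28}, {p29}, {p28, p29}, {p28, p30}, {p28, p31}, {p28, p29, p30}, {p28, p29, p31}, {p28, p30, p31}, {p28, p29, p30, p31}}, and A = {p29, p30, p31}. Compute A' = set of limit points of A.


A' = ∅

For each x ∈ X, list the open sets U ∈ τ with x ∈ U, then check whether U ∩ (A ∖ {x}) ≠ ∅ for every such U.
  x = p28: open {p28} ∋ x has {p28} ∩ (A ∖ {p28}) = ∅, so x is NOT a limit point.
  x = p29: open {p29} ∋ x has {p29} ∩ (A ∖ {p29}) = ∅, so x is NOT a limit point.
  x = p30: open {p28, p30} ∋ x has {p28, p30} ∩ (A ∖ {p30}) = ∅, so x is NOT a limit point.
  x = p31: open {p28, p31} ∋ x has {p28, p31} ∩ (A ∖ {p31}) = ∅, so x is NOT a limit point.
Collecting: A' = ∅.


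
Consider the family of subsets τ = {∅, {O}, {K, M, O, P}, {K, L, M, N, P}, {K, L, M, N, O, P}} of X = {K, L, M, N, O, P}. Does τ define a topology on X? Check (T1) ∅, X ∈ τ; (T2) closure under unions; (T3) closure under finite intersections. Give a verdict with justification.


τ is NOT a topology on X.

Axiom (T1): ∅ ∈ τ? Yes; X ∈ τ? Yes.
Axiom (T2/T3): check pairwise unions and intersections of members of τ.
Counterexample for (T3): {K, M, O, P} ∩ {K, L, M, N, P} = {K, M, P} ∉ τ. Therefore τ is NOT a topology.


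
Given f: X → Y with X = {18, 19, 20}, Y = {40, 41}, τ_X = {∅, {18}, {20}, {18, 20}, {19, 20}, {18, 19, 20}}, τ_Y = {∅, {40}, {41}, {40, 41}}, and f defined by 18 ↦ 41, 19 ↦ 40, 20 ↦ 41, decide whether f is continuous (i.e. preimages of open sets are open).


f is NOT continuous.

Compute f^{-1}(U) for each U ∈ τ_Y:
  U = ∅: f^{-1}(U) = ∅ ∈ τ_X ✓.
  U = {40}: f^{-1}(U) = {19} ∉ τ_X ✗.
  U = {41}: f^{-1}(U) = {18, 20} ∈ τ_X ✓.
  U = {40, 41}: f^{-1}(U) = {18, 19, 20} ∈ τ_X ✓.
Found U = {40} with f^{-1}(U) = {19} not in τ_X. Therefore f is NOT continuous.


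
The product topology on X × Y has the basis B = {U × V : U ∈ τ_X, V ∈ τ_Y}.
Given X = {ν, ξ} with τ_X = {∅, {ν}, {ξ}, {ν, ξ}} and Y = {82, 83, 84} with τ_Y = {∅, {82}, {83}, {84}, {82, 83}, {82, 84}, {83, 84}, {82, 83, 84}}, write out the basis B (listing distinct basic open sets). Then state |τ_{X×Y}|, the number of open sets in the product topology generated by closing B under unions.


Basis B = {∅ × ∅, {ν} × {82}, {ν} × {83}, {ν} × {84}, {ξ} × {82}, {ξ} × {83}, {ξ} × {84}, {ν} × {82, 83}, {ν} × {82, 84}, {ν, ξ} × {82}, {ν} × {83, 84}, {ν, ξ} × {83}, {ν, ξ} × {84}, {ξ} × {82, 83}, {ξ} × {82, 84}, {ξ} × {83, 84}, {ν} × {82, 83, 84}, {ξ} × {82, 83, 84}, {ν, ξ} × {82, 83}, {ν, ξ} × {82, 84}, {ν, ξ} × {83, 84}, {ν, ξ} × {82, 83, 84}}; |τ_{X×Y}| = 64.

Enumerate products U × V with U ∈ τ_X, V ∈ τ_Y (deduplicated):
  ∅ × ∅ = {} (∅)
  {ν} × {82} = {(ν,82)}
  {ν} × {83} = {(ν,83)}
  {ν} × {84} = {(ν,84)}
  {ξ} × {82} = {(ξ,82)}
  {ξ} × {83} = {(ξ,83)}
  {ξ} × {84} = {(ξ,84)}
  {ν} × {82, 83} = {(ν,82), (ν,83)}
  {ν} × {82, 84} = {(ν,82), (ν,84)}
  {ν, ξ} × {82} = {(ν,82), (ξ,82)}
  {ν} × {83, 84} = {(ν,83), (ν,84)}
  {ν, ξ} × {83} = {(ν,83), (ξ,83)}
  {ν, ξ} × {84} = {(ν,84), (ξ,84)}
  {ξ} × {82, 83} = {(ξ,82), (ξ,83)}
  {ξ} × {82, 84} = {(ξ,82), (ξ,84)}
  {ξ} × {83, 84} = {(ξ,83), (ξ,84)}
  {ν} × {82, 83, 84} = {(ν,82), (ν,83), (ν,84)}
  {ξ} × {82, 83, 84} = {(ξ,82), (ξ,83), (ξ,84)}
  {ν, ξ} × {82, 83} = {(ν,82), (ν,83), (ξ,82), (ξ,83)}
  {ν, ξ} × {82, 84} = {(ν,82), (ν,84), (ξ,82), (ξ,84)}
  {ν, ξ} × {83, 84} = {(ν,83), (ν,84), (ξ,83), (ξ,84)}
  {ν, ξ} × {82, 83, 84} = {(ν,82), (ν,83), (ν,84), (ξ,82), (ξ,83), (ξ,84)}
These 22 distinct sets form the basis B.
Close under arbitrary unions to get τ_{X×Y}; counting gives |τ_{X×Y}| = 64.


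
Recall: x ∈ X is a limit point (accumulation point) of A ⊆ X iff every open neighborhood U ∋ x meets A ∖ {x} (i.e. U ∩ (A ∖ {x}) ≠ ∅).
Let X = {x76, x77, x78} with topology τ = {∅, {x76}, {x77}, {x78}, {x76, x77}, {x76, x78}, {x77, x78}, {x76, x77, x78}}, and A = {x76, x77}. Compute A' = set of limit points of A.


A' = ∅

For each x ∈ X, list the open sets U ∈ τ with x ∈ U, then check whether U ∩ (A ∖ {x}) ≠ ∅ for every such U.
  x = x76: open {x76} ∋ x has {x76} ∩ (A ∖ {x76}) = ∅, so x is NOT a limit point.
  x = x77: open {x77} ∋ x has {x77} ∩ (A ∖ {x77}) = ∅, so x is NOT a limit point.
  x = x78: open {x78} ∋ x has {x78} ∩ (A ∖ {x78}) = ∅, so x is NOT a limit point.
Collecting: A' = ∅.


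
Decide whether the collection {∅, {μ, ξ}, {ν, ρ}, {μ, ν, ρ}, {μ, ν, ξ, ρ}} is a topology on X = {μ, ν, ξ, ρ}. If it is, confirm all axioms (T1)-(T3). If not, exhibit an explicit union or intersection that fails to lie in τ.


τ is NOT a topology on X.

Axiom (T1): ∅ ∈ τ? Yes; X ∈ τ? Yes.
Axiom (T2/T3): check pairwise unions and intersections of members of τ.
Counterexample for (T3): {μ, ξ} ∩ {μ, ν, ρ} = {μ} ∉ τ. Therefore τ is NOT a topology.


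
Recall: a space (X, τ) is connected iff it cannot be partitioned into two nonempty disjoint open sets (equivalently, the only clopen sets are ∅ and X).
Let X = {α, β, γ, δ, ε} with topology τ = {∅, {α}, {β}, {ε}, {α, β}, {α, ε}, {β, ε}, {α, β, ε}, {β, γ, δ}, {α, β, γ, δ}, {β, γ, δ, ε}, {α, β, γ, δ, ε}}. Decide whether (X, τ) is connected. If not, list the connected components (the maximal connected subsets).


(X, τ) is disconnected; components = [{α}, {ε}, {β, γ, δ}].

Find clopen sets (U ∈ τ with X ∖ U ∈ τ):
  U = ∅, X ∖ U = {α, β, γ, δ, ε} — both open, so U is clopen.
  U = {α}, X ∖ U = {β, γ, δ, ε} — both open, so U is clopen.
  U = {ε}, X ∖ U = {α, β, γ, δ} — both open, so U is clopen.
  U = {α, ε}, X ∖ U = {β, γ, δ} — both open, so U is clopen.
  U = {β, γ, δ}, X ∖ U = {α, ε} — both open, so U is clopen.
  U = {α, β, γ, δ}, X ∖ U = {ε} — both open, so U is clopen.
  U = {β, γ, δ, ε}, X ∖ U = {α} — both open, so U is clopen.
  U = {α, β, γ, δ, ε}, X ∖ U = ∅ — both open, so U is clopen.
Nontrivial clopen(s) exist: e.g. {ε}. So (X, τ) is disconnected.
Compute connected components by grouping points that agree on all clopens:
  component: {α}
  component: {ε}
  component: {β, γ, δ}


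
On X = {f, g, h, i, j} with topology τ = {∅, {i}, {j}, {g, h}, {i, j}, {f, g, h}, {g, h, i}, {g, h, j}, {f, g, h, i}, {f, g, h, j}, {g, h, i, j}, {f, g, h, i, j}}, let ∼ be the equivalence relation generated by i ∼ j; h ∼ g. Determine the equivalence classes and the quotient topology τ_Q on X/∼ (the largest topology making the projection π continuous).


X/∼ = {[f], [g=h], [i=j]}; |τ_Q| = 6.

Equivalence classes: [f], [g=h], [i=j].
Quotient map π: X → X/∼ sends f ↦ [f], g ↦ [g=h], h ↦ [g=h], i ↦ [i=j], j ↦ [i=j].
For each subset V ⊆ X/∼, compute π^{-1}(V) ⊆ X and check whether π^{-1}(V) ∈ τ. V is open in τ_Q iff π^{-1}(V) ∈ τ.
  V = {}: π^{-1}(V) = ∅ ∈ τ ✓.
  V = {[f]}: π^{-1}(V) = {f} ∉ τ ✗.
  V = {[g=h]}: π^{-1}(V) = {g, h} ∈ τ ✓.
  V = {[f], [g=h]}: π^{-1}(V) = {f, g, h} ∈ τ ✓.
  V = {[i=j]}: π^{-1}(V) = {i, j} ∈ τ ✓.
  V = {[f], [i=j]}: π^{-1}(V) = {f, i, j} ∉ τ ✗.
  V = {[g=h], [i=j]}: π^{-1}(V) = {g, h, i, j} ∈ τ ✓.
  V = {[f], [g=h], [i=j]}: π^{-1}(V) = {f, g, h, i, j} ∈ τ ✓.
Open sets in the quotient: τ_Q = {{}, {[g=h]}, {[f], [g=h]}, {[i=j]}, {[g=h], [i=j]}, {[f], [g=h], [i=j]}} (6 elements).


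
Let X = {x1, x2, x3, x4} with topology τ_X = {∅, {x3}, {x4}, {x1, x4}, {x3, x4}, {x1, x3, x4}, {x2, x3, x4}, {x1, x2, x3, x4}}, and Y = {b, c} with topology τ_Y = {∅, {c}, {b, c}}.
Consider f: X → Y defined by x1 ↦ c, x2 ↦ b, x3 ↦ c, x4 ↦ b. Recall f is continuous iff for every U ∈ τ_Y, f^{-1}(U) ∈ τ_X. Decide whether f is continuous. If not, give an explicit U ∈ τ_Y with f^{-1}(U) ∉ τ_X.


f is NOT continuous.

Compute f^{-1}(U) for each U ∈ τ_Y:
  U = ∅: f^{-1}(U) = ∅ ∈ τ_X ✓.
  U = {c}: f^{-1}(U) = {x1, x3} ∉ τ_X ✗.
  U = {b, c}: f^{-1}(U) = {x1, x2, x3, x4} ∈ τ_X ✓.
Found U = {c} with f^{-1}(U) = {x1, x3} not in τ_X. Therefore f is NOT continuous.


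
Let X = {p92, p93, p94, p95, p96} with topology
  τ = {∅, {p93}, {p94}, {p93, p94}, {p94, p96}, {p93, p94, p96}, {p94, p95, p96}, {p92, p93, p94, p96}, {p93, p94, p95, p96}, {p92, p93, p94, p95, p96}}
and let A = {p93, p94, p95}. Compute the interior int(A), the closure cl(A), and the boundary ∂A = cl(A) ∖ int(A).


int(A) = {p93, p94}, cl(A) = {p92, p93, p94, p95, p96}, ∂A = {p92, p95, p96}.

Closed sets in (X, τ) are complements of opens:
  closed(X, τ) = {∅, {p92}, {p95}, {p92, p93}, {p92, p95}, {p92, p93, p95}, {p92, p95, p96}, {p92, p93, p95, p96}, {p92, p94, p95, p96}, {p92, p93, p94, p95, p96}}.
int(A) = ⋃ {U ∈ τ : U ⊆ A}. Opens contained in A: ∅, {p93}, {p94}, {p93, p94}.
Taking the union of these: int(A) = {p93, p94}.
cl(A) = ⋂ {C closed : A ⊆ C}. Closed sets containing A: {p92, p93, p94, p95, p96}.
Intersecting these: cl(A) = {p92, p93, p94, p95, p96}.
∂A = cl(A) ∖ int(A) = {p92, p93, p94, p95, p96} ∖ {p93, p94} = {p92, p95, p96}.


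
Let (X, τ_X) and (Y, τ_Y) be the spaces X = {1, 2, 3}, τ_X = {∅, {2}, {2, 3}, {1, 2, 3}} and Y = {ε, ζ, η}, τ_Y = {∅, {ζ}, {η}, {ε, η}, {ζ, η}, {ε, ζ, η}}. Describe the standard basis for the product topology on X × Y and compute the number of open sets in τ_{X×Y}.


Basis B = {∅ × ∅, {2} × {ζ}, {2} × {η}, {2} × {ε, η}, {2} × {ζ, η}, {2, 3} × {ζ}, {2, 3} × {η}, {1, 2, 3} × {ζ}, {1, 2, 3} × {η}, {2} × {ε, ζ, η}, {2, 3} × {ε, η}, {2, 3} × {ζ, η}, {1, 2, 3} × {ε, η}, {1, 2, 3} × {ζ, η}, {2, 3} × {ε, ζ, η}, {1, 2, 3} × {ε, ζ, η}}; |τ_{X×Y}| = 40.

Enumerate products U × V with U ∈ τ_X, V ∈ τ_Y (deduplicated):
  ∅ × ∅ = {} (∅)
  {2} × {ζ} = {(2,ζ)}
  {2} × {η} = {(2,η)}
  {2} × {ε, η} = {(2,ε), (2,η)}
  {2} × {ζ, η} = {(2,ζ), (2,η)}
  {2, 3} × {ζ} = {(2,ζ), (3,ζ)}
  {2, 3} × {η} = {(2,η), (3,η)}
  {1, 2, 3} × {ζ} = {(1,ζ), (2,ζ), (3,ζ)}
  {1, 2, 3} × {η} = {(1,η), (2,η), (3,η)}
  {2} × {ε, ζ, η} = {(2,ε), (2,ζ), (2,η)}
  {2, 3} × {ε, η} = {(2,ε), (2,η), (3,ε), (3,η)}
  {2, 3} × {ζ, η} = {(2,ζ), (2,η), (3,ζ), (3,η)}
  {1, 2, 3} × {ε, η} = {(1,ε), (1,η), (2,ε), (2,η), (3,ε), (3,η)}
  {1, 2, 3} × {ζ, η} = {(1,ζ), (1,η), (2,ζ), (2,η), (3,ζ), (3,η)}
  {2, 3} × {ε, ζ, η} = {(2,ε), (2,ζ), (2,η), (3,ε), (3,ζ), (3,η)}
  {1, 2, 3} × {ε, ζ, η} = {(1,ε), (1,ζ), (1,η), (2,ε), (2,ζ), (2,η), (3,ε), (3,ζ), (3,η)}
These 16 distinct sets form the basis B.
Close under arbitrary unions to get τ_{X×Y}; counting gives |τ_{X×Y}| = 40.


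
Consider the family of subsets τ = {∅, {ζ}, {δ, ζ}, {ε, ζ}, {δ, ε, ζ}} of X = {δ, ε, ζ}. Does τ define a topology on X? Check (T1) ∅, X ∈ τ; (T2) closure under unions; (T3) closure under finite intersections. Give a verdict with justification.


τ IS a topology on X.

Axiom (T1): ∅ ∈ τ? Yes; X ∈ τ? Yes.
Axiom (T2/T3): check pairwise unions and intersections of members of τ.
All pairwise intersections and unions checked — each lies in τ. Therefore τ satisfies (T1), (T2), (T3): it IS a topology on X.


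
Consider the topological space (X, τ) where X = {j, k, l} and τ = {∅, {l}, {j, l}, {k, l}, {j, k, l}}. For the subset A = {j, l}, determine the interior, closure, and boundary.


int(A) = {j, l}, cl(A) = {j, k, l}, ∂A = {k}.

Closed sets in (X, τ) are complements of opens:
  closed(X, τ) = {∅, {j}, {k}, {j, k}, {j, k, l}}.
int(A) = ⋃ {U ∈ τ : U ⊆ A}. Opens contained in A: ∅, {l}, {j, l}.
Taking the union of these: int(A) = {j, l}.
cl(A) = ⋂ {C closed : A ⊆ C}. Closed sets containing A: {j, k, l}.
Intersecting these: cl(A) = {j, k, l}.
∂A = cl(A) ∖ int(A) = {j, k, l} ∖ {j, l} = {k}.


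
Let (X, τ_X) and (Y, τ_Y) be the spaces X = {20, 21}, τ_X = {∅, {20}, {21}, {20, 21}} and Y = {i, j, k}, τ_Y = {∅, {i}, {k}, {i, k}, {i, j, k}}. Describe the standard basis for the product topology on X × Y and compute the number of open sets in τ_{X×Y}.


Basis B = {∅ × ∅, {20} × {i}, {20} × {k}, {21} × {i}, {21} × {k}, {20} × {i, k}, {20, 21} × {i}, {20, 21} × {k}, {21} × {i, k}, {20} × {i, j, k}, {21} × {i, j, k}, {20, 21} × {i, k}, {20, 21} × {i, j, k}}; |τ_{X×Y}| = 25.

Enumerate products U × V with U ∈ τ_X, V ∈ τ_Y (deduplicated):
  ∅ × ∅ = {} (∅)
  {20} × {i} = {(20,i)}
  {20} × {k} = {(20,k)}
  {21} × {i} = {(21,i)}
  {21} × {k} = {(21,k)}
  {20} × {i, k} = {(20,i), (20,k)}
  {20, 21} × {i} = {(20,i), (21,i)}
  {20, 21} × {k} = {(20,k), (21,k)}
  {21} × {i, k} = {(21,i), (21,k)}
  {20} × {i, j, k} = {(20,i), (20,j), (20,k)}
  {21} × {i, j, k} = {(21,i), (21,j), (21,k)}
  {20, 21} × {i, k} = {(20,i), (20,k), (21,i), (21,k)}
  {20, 21} × {i, j, k} = {(20,i), (20,j), (20,k), (21,i), (21,j), (21,k)}
These 13 distinct sets form the basis B.
Close under arbitrary unions to get τ_{X×Y}; counting gives |τ_{X×Y}| = 25.


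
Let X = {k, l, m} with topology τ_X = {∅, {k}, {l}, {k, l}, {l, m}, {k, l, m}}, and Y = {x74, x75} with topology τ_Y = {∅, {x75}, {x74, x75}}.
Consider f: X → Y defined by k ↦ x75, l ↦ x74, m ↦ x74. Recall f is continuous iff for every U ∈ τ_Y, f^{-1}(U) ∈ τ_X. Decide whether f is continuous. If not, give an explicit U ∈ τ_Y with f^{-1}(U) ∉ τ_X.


f IS continuous.

Compute f^{-1}(U) for each U ∈ τ_Y:
  U = ∅: f^{-1}(U) = ∅ ∈ τ_X ✓.
  U = {x75}: f^{-1}(U) = {k} ∈ τ_X ✓.
  U = {x74, x75}: f^{-1}(U) = {k, l, m} ∈ τ_X ✓.
Every preimage lies in τ_X, so f IS continuous.


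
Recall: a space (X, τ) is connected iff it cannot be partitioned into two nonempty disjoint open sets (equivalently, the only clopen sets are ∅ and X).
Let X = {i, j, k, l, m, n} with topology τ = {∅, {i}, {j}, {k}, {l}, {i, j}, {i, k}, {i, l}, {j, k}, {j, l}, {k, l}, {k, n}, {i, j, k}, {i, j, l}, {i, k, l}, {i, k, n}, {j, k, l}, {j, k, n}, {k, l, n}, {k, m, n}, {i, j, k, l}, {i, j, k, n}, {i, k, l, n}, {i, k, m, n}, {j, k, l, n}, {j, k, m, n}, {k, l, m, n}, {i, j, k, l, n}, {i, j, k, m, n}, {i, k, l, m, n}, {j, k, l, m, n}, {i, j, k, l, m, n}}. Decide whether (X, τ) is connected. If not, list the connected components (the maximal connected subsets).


(X, τ) is disconnected; components = [{i}, {j}, {l}, {k, m, n}].

Find clopen sets (U ∈ τ with X ∖ U ∈ τ):
  U = ∅, X ∖ U = {i, j, k, l, m, n} — both open, so U is clopen.
  U = {i}, X ∖ U = {j, k, l, m, n} — both open, so U is clopen.
  U = {j}, X ∖ U = {i, k, l, m, n} — both open, so U is clopen.
  U = {l}, X ∖ U = {i, j, k, m, n} — both open, so U is clopen.
  U = {i, j}, X ∖ U = {k, l, m, n} — both open, so U is clopen.
  U = {i, l}, X ∖ U = {j, k, m, n} — both open, so U is clopen.
  U = {j, l}, X ∖ U = {i, k, m, n} — both open, so U is clopen.
  U = {i, j, l}, X ∖ U = {k, m, n} — both open, so U is clopen.
  U = {k, m, n}, X ∖ U = {i, j, l} — both open, so U is clopen.
  U = {i, k, m, n}, X ∖ U = {j, l} — both open, so U is clopen.
  U = {j, k, m, n}, X ∖ U = {i, l} — both open, so U is clopen.
  U = {k, l, m, n}, X ∖ U = {i, j} — both open, so U is clopen.
  U = {i, j, k, m, n}, X ∖ U = {l} — both open, so U is clopen.
  U = {i, k, l, m, n}, X ∖ U = {j} — both open, so U is clopen.
  U = {j, k, l, m, n}, X ∖ U = {i} — both open, so U is clopen.
  U = {i, j, k, l, m, n}, X ∖ U = ∅ — both open, so U is clopen.
Nontrivial clopen(s) exist: e.g. {k, m, n}. So (X, τ) is disconnected.
Compute connected components by grouping points that agree on all clopens:
  component: {i}
  component: {j}
  component: {l}
  component: {k, m, n}


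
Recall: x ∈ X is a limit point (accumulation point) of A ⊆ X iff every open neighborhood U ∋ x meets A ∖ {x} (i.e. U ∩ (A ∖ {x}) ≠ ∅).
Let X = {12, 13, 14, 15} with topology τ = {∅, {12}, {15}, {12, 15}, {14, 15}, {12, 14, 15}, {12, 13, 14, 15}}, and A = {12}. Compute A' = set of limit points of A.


A' = {13}

For each x ∈ X, list the open sets U ∈ τ with x ∈ U, then check whether U ∩ (A ∖ {x}) ≠ ∅ for every such U.
  x = 12: open {12} ∋ x has {12} ∩ (A ∖ {12}) = ∅, so x is NOT a limit point.
  x = 13: opens ∋ x are {12, 13, 14, 15}; each meets A ∖ {13}, so x IS a limit point.
  x = 14: open {14, 15} ∋ x has {14, 15} ∩ (A ∖ {14}) = ∅, so x is NOT a limit point.
  x = 15: open {15} ∋ x has {15} ∩ (A ∖ {15}) = ∅, so x is NOT a limit point.
Collecting: A' = {13}.


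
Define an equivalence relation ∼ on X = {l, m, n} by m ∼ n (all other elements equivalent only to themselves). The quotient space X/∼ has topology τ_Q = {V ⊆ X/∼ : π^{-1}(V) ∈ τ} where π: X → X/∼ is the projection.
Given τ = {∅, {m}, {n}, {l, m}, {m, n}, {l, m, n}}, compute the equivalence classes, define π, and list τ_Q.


X/∼ = {[l], [m=n]}; |τ_Q| = 3.

Equivalence classes: [l], [m=n].
Quotient map π: X → X/∼ sends l ↦ [l], m ↦ [m=n], n ↦ [m=n].
For each subset V ⊆ X/∼, compute π^{-1}(V) ⊆ X and check whether π^{-1}(V) ∈ τ. V is open in τ_Q iff π^{-1}(V) ∈ τ.
  V = {}: π^{-1}(V) = ∅ ∈ τ ✓.
  V = {[l]}: π^{-1}(V) = {l} ∉ τ ✗.
  V = {[m=n]}: π^{-1}(V) = {m, n} ∈ τ ✓.
  V = {[l], [m=n]}: π^{-1}(V) = {l, m, n} ∈ τ ✓.
Open sets in the quotient: τ_Q = {{}, {[m=n]}, {[l], [m=n]}} (3 elements).


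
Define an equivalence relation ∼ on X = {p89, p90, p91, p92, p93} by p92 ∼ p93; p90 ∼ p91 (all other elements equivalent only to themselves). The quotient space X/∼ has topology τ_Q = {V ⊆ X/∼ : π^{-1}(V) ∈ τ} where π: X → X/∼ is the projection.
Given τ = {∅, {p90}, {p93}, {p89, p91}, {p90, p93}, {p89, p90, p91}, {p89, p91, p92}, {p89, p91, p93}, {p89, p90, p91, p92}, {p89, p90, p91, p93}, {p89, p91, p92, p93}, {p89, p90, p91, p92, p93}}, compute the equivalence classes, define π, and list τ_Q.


X/∼ = {[p89], [p90=p91], [p92=p93]}; |τ_Q| = 3.

Equivalence classes: [p89], [p90=p91], [p92=p93].
Quotient map π: X → X/∼ sends p89 ↦ [p89], p90 ↦ [p90=p91], p91 ↦ [p90=p91], p92 ↦ [p92=p93], p93 ↦ [p92=p93].
For each subset V ⊆ X/∼, compute π^{-1}(V) ⊆ X and check whether π^{-1}(V) ∈ τ. V is open in τ_Q iff π^{-1}(V) ∈ τ.
  V = {}: π^{-1}(V) = ∅ ∈ τ ✓.
  V = {[p89]}: π^{-1}(V) = {p89} ∉ τ ✗.
  V = {[p90=p91]}: π^{-1}(V) = {p90, p91} ∉ τ ✗.
  V = {[p89], [p90=p91]}: π^{-1}(V) = {p89, p90, p91} ∈ τ ✓.
  V = {[p92=p93]}: π^{-1}(V) = {p92, p93} ∉ τ ✗.
  V = {[p89], [p92=p93]}: π^{-1}(V) = {p89, p92, p93} ∉ τ ✗.
  V = {[p90=p91], [p92=p93]}: π^{-1}(V) = {p90, p91, p92, p93} ∉ τ ✗.
  V = {[p89], [p90=p91], [p92=p93]}: π^{-1}(V) = {p89, p90, p91, p92, p93} ∈ τ ✓.
Open sets in the quotient: τ_Q = {{}, {[p89], [p90=p91]}, {[p89], [p90=p91], [p92=p93]}} (3 elements).


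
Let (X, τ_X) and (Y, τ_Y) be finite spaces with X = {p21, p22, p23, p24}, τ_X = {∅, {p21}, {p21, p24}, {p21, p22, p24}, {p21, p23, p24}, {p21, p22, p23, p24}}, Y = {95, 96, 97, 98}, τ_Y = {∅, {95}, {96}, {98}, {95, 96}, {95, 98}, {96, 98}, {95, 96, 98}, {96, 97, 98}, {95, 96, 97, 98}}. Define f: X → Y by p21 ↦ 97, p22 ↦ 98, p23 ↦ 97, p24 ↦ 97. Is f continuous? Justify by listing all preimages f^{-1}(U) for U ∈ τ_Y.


f is NOT continuous.

Compute f^{-1}(U) for each U ∈ τ_Y:
  U = ∅: f^{-1}(U) = ∅ ∈ τ_X ✓.
  U = {95}: f^{-1}(U) = ∅ ∈ τ_X ✓.
  U = {96}: f^{-1}(U) = ∅ ∈ τ_X ✓.
  U = {98}: f^{-1}(U) = {p22} ∉ τ_X ✗.
  U = {95, 96}: f^{-1}(U) = ∅ ∈ τ_X ✓.
  U = {95, 98}: f^{-1}(U) = {p22} ∉ τ_X ✗.
  U = {96, 98}: f^{-1}(U) = {p22} ∉ τ_X ✗.
  U = {95, 96, 98}: f^{-1}(U) = {p22} ∉ τ_X ✗.
  U = {96, 97, 98}: f^{-1}(U) = {p21, p22, p23, p24} ∈ τ_X ✓.
  U = {95, 96, 97, 98}: f^{-1}(U) = {p21, p22, p23, p24} ∈ τ_X ✓.
Found U = {98} with f^{-1}(U) = {p22} not in τ_X. Therefore f is NOT continuous.


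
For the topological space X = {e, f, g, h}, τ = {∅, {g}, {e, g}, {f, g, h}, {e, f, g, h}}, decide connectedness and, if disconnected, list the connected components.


(X, τ) is connected.

Find clopen sets (U ∈ τ with X ∖ U ∈ τ):
  U = ∅, X ∖ U = {e, f, g, h} — both open, so U is clopen.
  U = {e, f, g, h}, X ∖ U = ∅ — both open, so U is clopen.
Only trivial clopens (∅ and X) exist, so (X, τ) is connected.
Compute connected components by grouping points that agree on all clopens:
  component: {e, f, g, h}


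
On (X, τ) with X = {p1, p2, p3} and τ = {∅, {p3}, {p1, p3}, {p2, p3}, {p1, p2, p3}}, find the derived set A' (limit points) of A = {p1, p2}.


A' = ∅

For each x ∈ X, list the open sets U ∈ τ with x ∈ U, then check whether U ∩ (A ∖ {x}) ≠ ∅ for every such U.
  x = p1: open {p1, p3} ∋ x has {p1, p3} ∩ (A ∖ {p1}) = ∅, so x is NOT a limit point.
  x = p2: open {p2, p3} ∋ x has {p2, p3} ∩ (A ∖ {p2}) = ∅, so x is NOT a limit point.
  x = p3: open {p3} ∋ x has {p3} ∩ (A ∖ {p3}) = ∅, so x is NOT a limit point.
Collecting: A' = ∅.


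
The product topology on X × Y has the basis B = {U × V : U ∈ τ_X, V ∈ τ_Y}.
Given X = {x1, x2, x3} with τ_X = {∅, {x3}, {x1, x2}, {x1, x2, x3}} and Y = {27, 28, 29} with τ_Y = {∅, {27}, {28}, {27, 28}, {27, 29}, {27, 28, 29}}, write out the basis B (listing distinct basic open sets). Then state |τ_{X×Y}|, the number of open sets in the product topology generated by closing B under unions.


Basis B = {∅ × ∅, {x3} × {27}, {x3} × {28}, {x1, x2} × {27}, {x1, x2} × {28}, {x3} × {27, 28}, {x3} × {27, 29}, {x1, x2, x3} × {27}, {x1, x2, x3} × {28}, {x3} × {27, 28, 29}, {x1, x2} × {27, 28}, {x1, x2} × {27, 29}, {x1, x2} × {27, 28, 29}, {x1, x2, x3} × {27, 28}, {x1, x2, x3} × {27, 29}, {x1, x2, x3} × {27, 28, 29}}; |τ_{X×Y}| = 36.

Enumerate products U × V with U ∈ τ_X, V ∈ τ_Y (deduplicated):
  ∅ × ∅ = {} (∅)
  {x3} × {27} = {(x3,27)}
  {x3} × {28} = {(x3,28)}
  {x1, x2} × {27} = {(x1,27), (x2,27)}
  {x1, x2} × {28} = {(x1,28), (x2,28)}
  {x3} × {27, 28} = {(x3,27), (x3,28)}
  {x3} × {27, 29} = {(x3,27), (x3,29)}
  {x1, x2, x3} × {27} = {(x1,27), (x2,27), (x3,27)}
  {x1, x2, x3} × {28} = {(x1,28), (x2,28), (x3,28)}
  {x3} × {27, 28, 29} = {(x3,27), (x3,28), (x3,29)}
  {x1, x2} × {27, 28} = {(x1,27), (x1,28), (x2,27), (x2,28)}
  {x1, x2} × {27, 29} = {(x1,27), (x1,29), (x2,27), (x2,29)}
  {x1, x2} × {27, 28, 29} = {(x1,27), (x1,28), (x1,29), (x2,27), (x2,28), (x2,29)}
  {x1, x2, x3} × {27, 28} = {(x1,27), (x1,28), (x2,27), (x2,28), (x3,27), (x3,28)}
  {x1, x2, x3} × {27, 29} = {(x1,27), (x1,29), (x2,27), (x2,29), (x3,27), (x3,29)}
  {x1, x2, x3} × {27, 28, 29} = {(x1,27), (x1,28), (x1,29), (x2,27), (x2,28), (x2,29), (x3,27), (x3,28), (x3,29)}
These 16 distinct sets form the basis B.
Close under arbitrary unions to get τ_{X×Y}; counting gives |τ_{X×Y}| = 36.


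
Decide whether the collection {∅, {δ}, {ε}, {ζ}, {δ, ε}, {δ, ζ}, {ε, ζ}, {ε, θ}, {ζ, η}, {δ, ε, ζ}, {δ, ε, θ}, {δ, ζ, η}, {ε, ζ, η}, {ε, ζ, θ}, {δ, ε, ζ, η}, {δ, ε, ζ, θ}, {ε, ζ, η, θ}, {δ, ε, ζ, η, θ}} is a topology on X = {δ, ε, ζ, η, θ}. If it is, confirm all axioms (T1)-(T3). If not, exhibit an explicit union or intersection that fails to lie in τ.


τ IS a topology on X.

Axiom (T1): ∅ ∈ τ? Yes; X ∈ τ? Yes.
Axiom (T2/T3): check pairwise unions and intersections of members of τ.
All pairwise intersections and unions checked — each lies in τ. Therefore τ satisfies (T1), (T2), (T3): it IS a topology on X.


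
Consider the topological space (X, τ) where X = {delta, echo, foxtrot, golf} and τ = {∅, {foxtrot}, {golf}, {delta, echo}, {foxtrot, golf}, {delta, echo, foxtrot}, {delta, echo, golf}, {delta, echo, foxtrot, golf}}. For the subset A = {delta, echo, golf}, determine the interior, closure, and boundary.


int(A) = {delta, echo, golf}, cl(A) = {delta, echo, golf}, ∂A = ∅.

Closed sets in (X, τ) are complements of opens:
  closed(X, τ) = {∅, {foxtrot}, {golf}, {delta, echo}, {foxtrot, golf}, {delta, echo, foxtrot}, {delta, echo, golf}, {delta, echo, foxtrot, golf}}.
int(A) = ⋃ {U ∈ τ : U ⊆ A}. Opens contained in A: ∅, {golf}, {delta, echo}, {delta, echo, golf}.
Taking the union of these: int(A) = {delta, echo, golf}.
cl(A) = ⋂ {C closed : A ⊆ C}. Closed sets containing A: {delta, echo, golf}, {delta, echo, foxtrot, golf}.
Intersecting these: cl(A) = {delta, echo, golf}.
∂A = cl(A) ∖ int(A) = {delta, echo, golf} ∖ {delta, echo, golf} = ∅.


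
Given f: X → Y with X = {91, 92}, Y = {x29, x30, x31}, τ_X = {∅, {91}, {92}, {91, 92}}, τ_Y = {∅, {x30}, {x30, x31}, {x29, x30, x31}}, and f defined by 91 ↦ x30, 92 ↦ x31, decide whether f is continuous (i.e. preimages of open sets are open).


f IS continuous.

Compute f^{-1}(U) for each U ∈ τ_Y:
  U = ∅: f^{-1}(U) = ∅ ∈ τ_X ✓.
  U = {x30}: f^{-1}(U) = {91} ∈ τ_X ✓.
  U = {x30, x31}: f^{-1}(U) = {91, 92} ∈ τ_X ✓.
  U = {x29, x30, x31}: f^{-1}(U) = {91, 92} ∈ τ_X ✓.
Every preimage lies in τ_X, so f IS continuous.


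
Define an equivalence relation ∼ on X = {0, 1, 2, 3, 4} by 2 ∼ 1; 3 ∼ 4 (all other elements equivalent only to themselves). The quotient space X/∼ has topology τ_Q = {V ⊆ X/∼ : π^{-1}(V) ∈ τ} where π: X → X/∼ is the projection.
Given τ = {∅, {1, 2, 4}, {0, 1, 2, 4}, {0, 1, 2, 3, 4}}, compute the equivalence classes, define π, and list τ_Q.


X/∼ = {[0], [1=2], [3=4]}; |τ_Q| = 2.

Equivalence classes: [0], [1=2], [3=4].
Quotient map π: X → X/∼ sends 0 ↦ [0], 1 ↦ [1=2], 2 ↦ [1=2], 3 ↦ [3=4], 4 ↦ [3=4].
For each subset V ⊆ X/∼, compute π^{-1}(V) ⊆ X and check whether π^{-1}(V) ∈ τ. V is open in τ_Q iff π^{-1}(V) ∈ τ.
  V = {}: π^{-1}(V) = ∅ ∈ τ ✓.
  V = {[0]}: π^{-1}(V) = {0} ∉ τ ✗.
  V = {[1=2]}: π^{-1}(V) = {1, 2} ∉ τ ✗.
  V = {[0], [1=2]}: π^{-1}(V) = {0, 1, 2} ∉ τ ✗.
  V = {[3=4]}: π^{-1}(V) = {3, 4} ∉ τ ✗.
  V = {[0], [3=4]}: π^{-1}(V) = {0, 3, 4} ∉ τ ✗.
  V = {[1=2], [3=4]}: π^{-1}(V) = {1, 2, 3, 4} ∉ τ ✗.
  V = {[0], [1=2], [3=4]}: π^{-1}(V) = {0, 1, 2, 3, 4} ∈ τ ✓.
Open sets in the quotient: τ_Q = {{}, {[0], [1=2], [3=4]}} (2 elements).


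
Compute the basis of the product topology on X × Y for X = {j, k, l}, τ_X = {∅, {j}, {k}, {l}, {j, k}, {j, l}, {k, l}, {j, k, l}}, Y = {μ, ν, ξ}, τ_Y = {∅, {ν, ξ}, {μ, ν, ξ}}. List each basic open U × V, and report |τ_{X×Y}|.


Basis B = {∅ × ∅, {j} × {ν, ξ}, {k} × {ν, ξ}, {l} × {ν, ξ}, {j} × {μ, ν, ξ}, {k} × {μ, ν, ξ}, {l} × {μ, ν, ξ}, {j, k} × {ν, ξ}, {j, l} × {ν, ξ}, {k, l} × {ν, ξ}, {j, k} × {μ, ν, ξ}, {j, l} × {μ, ν, ξ}, {j, k, l} × {ν, ξ}, {k, l} × {μ, ν, ξ}, {j, k, l} × {μ, ν, ξ}}; |τ_{X×Y}| = 27.

Enumerate products U × V with U ∈ τ_X, V ∈ τ_Y (deduplicated):
  ∅ × ∅ = {} (∅)
  {j} × {ν, ξ} = {(j,ν), (j,ξ)}
  {k} × {ν, ξ} = {(k,ν), (k,ξ)}
  {l} × {ν, ξ} = {(l,ν), (l,ξ)}
  {j} × {μ, ν, ξ} = {(j,μ), (j,ν), (j,ξ)}
  {k} × {μ, ν, ξ} = {(k,μ), (k,ν), (k,ξ)}
  {l} × {μ, ν, ξ} = {(l,μ), (l,ν), (l,ξ)}
  {j, k} × {ν, ξ} = {(j,ν), (j,ξ), (k,ν), (k,ξ)}
  {j, l} × {ν, ξ} = {(j,ν), (j,ξ), (l,ν), (l,ξ)}
  {k, l} × {ν, ξ} = {(k,ν), (k,ξ), (l,ν), (l,ξ)}
  {j, k} × {μ, ν, ξ} = {(j,μ), (j,ν), (j,ξ), (k,μ), (k,ν), (k,ξ)}
  {j, l} × {μ, ν, ξ} = {(j,μ), (j,ν), (j,ξ), (l,μ), (l,ν), (l,ξ)}
  {j, k, l} × {ν, ξ} = {(j,ν), (j,ξ), (k,ν), (k,ξ), (l,ν), (l,ξ)}
  {k, l} × {μ, ν, ξ} = {(k,μ), (k,ν), (k,ξ), (l,μ), (l,ν), (l,ξ)}
  {j, k, l} × {μ, ν, ξ} = {(j,μ), (j,ν), (j,ξ), (k,μ), (k,ν), (k,ξ), (l,μ), (l,ν), (l,ξ)}
These 15 distinct sets form the basis B.
Close under arbitrary unions to get τ_{X×Y}; counting gives |τ_{X×Y}| = 27.


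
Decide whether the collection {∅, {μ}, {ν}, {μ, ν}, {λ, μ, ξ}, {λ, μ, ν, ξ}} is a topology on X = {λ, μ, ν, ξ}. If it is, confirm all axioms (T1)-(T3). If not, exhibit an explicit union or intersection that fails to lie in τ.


τ IS a topology on X.

Axiom (T1): ∅ ∈ τ? Yes; X ∈ τ? Yes.
Axiom (T2/T3): check pairwise unions and intersections of members of τ.
All pairwise intersections and unions checked — each lies in τ. Therefore τ satisfies (T1), (T2), (T3): it IS a topology on X.


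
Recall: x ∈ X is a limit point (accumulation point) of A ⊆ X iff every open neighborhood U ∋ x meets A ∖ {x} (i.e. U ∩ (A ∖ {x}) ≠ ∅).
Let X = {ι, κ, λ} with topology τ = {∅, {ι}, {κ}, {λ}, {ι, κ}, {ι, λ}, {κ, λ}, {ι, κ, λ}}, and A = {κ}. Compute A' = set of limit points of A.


A' = ∅

For each x ∈ X, list the open sets U ∈ τ with x ∈ U, then check whether U ∩ (A ∖ {x}) ≠ ∅ for every such U.
  x = ι: open {ι} ∋ x has {ι} ∩ (A ∖ {ι}) = ∅, so x is NOT a limit point.
  x = κ: open {κ} ∋ x has {κ} ∩ (A ∖ {κ}) = ∅, so x is NOT a limit point.
  x = λ: open {λ} ∋ x has {λ} ∩ (A ∖ {λ}) = ∅, so x is NOT a limit point.
Collecting: A' = ∅.


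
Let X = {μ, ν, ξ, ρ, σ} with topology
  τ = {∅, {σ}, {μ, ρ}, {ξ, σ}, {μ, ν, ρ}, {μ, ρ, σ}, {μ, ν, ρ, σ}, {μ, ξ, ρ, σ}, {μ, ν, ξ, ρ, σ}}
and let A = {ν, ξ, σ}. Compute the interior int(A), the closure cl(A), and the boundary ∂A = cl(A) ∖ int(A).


int(A) = {ξ, σ}, cl(A) = {ν, ξ, σ}, ∂A = {ν}.

Closed sets in (X, τ) are complements of opens:
  closed(X, τ) = {∅, {ν}, {ξ}, {ν, ξ}, {ξ, σ}, {μ, ν, ρ}, {ν, ξ, σ}, {μ, ν, ξ, ρ}, {μ, ν, ξ, ρ, σ}}.
int(A) = ⋃ {U ∈ τ : U ⊆ A}. Opens contained in A: ∅, {σ}, {ξ, σ}.
Taking the union of these: int(A) = {ξ, σ}.
cl(A) = ⋂ {C closed : A ⊆ C}. Closed sets containing A: {ν, ξ, σ}, {μ, ν, ξ, ρ, σ}.
Intersecting these: cl(A) = {ν, ξ, σ}.
∂A = cl(A) ∖ int(A) = {ν, ξ, σ} ∖ {ξ, σ} = {ν}.


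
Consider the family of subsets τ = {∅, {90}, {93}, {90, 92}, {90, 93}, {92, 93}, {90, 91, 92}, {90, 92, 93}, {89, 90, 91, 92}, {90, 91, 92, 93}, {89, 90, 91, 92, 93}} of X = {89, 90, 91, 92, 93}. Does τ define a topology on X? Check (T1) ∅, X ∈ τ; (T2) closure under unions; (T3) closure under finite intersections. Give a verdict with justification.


τ is NOT a topology on X.

Axiom (T1): ∅ ∈ τ? Yes; X ∈ τ? Yes.
Axiom (T2/T3): check pairwise unions and intersections of members of τ.
Counterexample for (T3): {90, 92} ∩ {92, 93} = {92} ∉ τ. Therefore τ is NOT a topology.


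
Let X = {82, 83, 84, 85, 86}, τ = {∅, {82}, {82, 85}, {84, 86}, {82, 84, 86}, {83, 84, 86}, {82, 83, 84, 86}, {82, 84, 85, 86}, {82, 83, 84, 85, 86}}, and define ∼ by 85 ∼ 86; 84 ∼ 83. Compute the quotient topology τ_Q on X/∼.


X/∼ = {[82], [83=84], [85=86]}; |τ_Q| = 3.

Equivalence classes: [82], [83=84], [85=86].
Quotient map π: X → X/∼ sends 82 ↦ [82], 83 ↦ [83=84], 84 ↦ [83=84], 85 ↦ [85=86], 86 ↦ [85=86].
For each subset V ⊆ X/∼, compute π^{-1}(V) ⊆ X and check whether π^{-1}(V) ∈ τ. V is open in τ_Q iff π^{-1}(V) ∈ τ.
  V = {}: π^{-1}(V) = ∅ ∈ τ ✓.
  V = {[82]}: π^{-1}(V) = {82} ∈ τ ✓.
  V = {[83=84]}: π^{-1}(V) = {83, 84} ∉ τ ✗.
  V = {[82], [83=84]}: π^{-1}(V) = {82, 83, 84} ∉ τ ✗.
  V = {[85=86]}: π^{-1}(V) = {85, 86} ∉ τ ✗.
  V = {[82], [85=86]}: π^{-1}(V) = {82, 85, 86} ∉ τ ✗.
  V = {[83=84], [85=86]}: π^{-1}(V) = {83, 84, 85, 86} ∉ τ ✗.
  V = {[82], [83=84], [85=86]}: π^{-1}(V) = {82, 83, 84, 85, 86} ∈ τ ✓.
Open sets in the quotient: τ_Q = {{}, {[82]}, {[82], [83=84], [85=86]}} (3 elements).


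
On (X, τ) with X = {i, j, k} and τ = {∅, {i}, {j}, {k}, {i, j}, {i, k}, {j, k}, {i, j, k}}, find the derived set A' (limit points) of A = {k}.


A' = ∅

For each x ∈ X, list the open sets U ∈ τ with x ∈ U, then check whether U ∩ (A ∖ {x}) ≠ ∅ for every such U.
  x = i: open {i} ∋ x has {i} ∩ (A ∖ {i}) = ∅, so x is NOT a limit point.
  x = j: open {j} ∋ x has {j} ∩ (A ∖ {j}) = ∅, so x is NOT a limit point.
  x = k: open {k} ∋ x has {k} ∩ (A ∖ {k}) = ∅, so x is NOT a limit point.
Collecting: A' = ∅.


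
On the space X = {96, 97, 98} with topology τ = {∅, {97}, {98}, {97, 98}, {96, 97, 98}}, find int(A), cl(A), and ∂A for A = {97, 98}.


int(A) = {97, 98}, cl(A) = {96, 97, 98}, ∂A = {96}.

Closed sets in (X, τ) are complements of opens:
  closed(X, τ) = {∅, {96}, {96, 97}, {96, 98}, {96, 97, 98}}.
int(A) = ⋃ {U ∈ τ : U ⊆ A}. Opens contained in A: ∅, {97}, {98}, {97, 98}.
Taking the union of these: int(A) = {97, 98}.
cl(A) = ⋂ {C closed : A ⊆ C}. Closed sets containing A: {96, 97, 98}.
Intersecting these: cl(A) = {96, 97, 98}.
∂A = cl(A) ∖ int(A) = {96, 97, 98} ∖ {97, 98} = {96}.


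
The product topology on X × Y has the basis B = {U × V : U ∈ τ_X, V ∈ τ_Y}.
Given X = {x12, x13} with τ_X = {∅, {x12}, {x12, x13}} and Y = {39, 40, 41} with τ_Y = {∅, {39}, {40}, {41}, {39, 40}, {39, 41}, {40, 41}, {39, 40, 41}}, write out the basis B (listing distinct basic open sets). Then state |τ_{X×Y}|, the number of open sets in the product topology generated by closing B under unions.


Basis B = {∅ × ∅, {x12} × {39}, {x12} × {40}, {x12} × {41}, {x12} × {39, 40}, {x12} × {39, 41}, {x12, x13} × {39}, {x12} × {40, 41}, {x12, x13} × {40}, {x12, x13} × {41}, {x12} × {39, 40, 41}, {x12, x13} × {39, 40}, {x12, x13} × {39, 41}, {x12, x13} × {40, 41}, {x12, x13} × {39, 40, 41}}; |τ_{X×Y}| = 27.

Enumerate products U × V with U ∈ τ_X, V ∈ τ_Y (deduplicated):
  ∅ × ∅ = {} (∅)
  {x12} × {39} = {(x12,39)}
  {x12} × {40} = {(x12,40)}
  {x12} × {41} = {(x12,41)}
  {x12} × {39, 40} = {(x12,39), (x12,40)}
  {x12} × {39, 41} = {(x12,39), (x12,41)}
  {x12, x13} × {39} = {(x12,39), (x13,39)}
  {x12} × {40, 41} = {(x12,40), (x12,41)}
  {x12, x13} × {40} = {(x12,40), (x13,40)}
  {x12, x13} × {41} = {(x12,41), (x13,41)}
  {x12} × {39, 40, 41} = {(x12,39), (x12,40), (x12,41)}
  {x12, x13} × {39, 40} = {(x12,39), (x12,40), (x13,39), (x13,40)}
  {x12, x13} × {39, 41} = {(x12,39), (x12,41), (x13,39), (x13,41)}
  {x12, x13} × {40, 41} = {(x12,40), (x12,41), (x13,40), (x13,41)}
  {x12, x13} × {39, 40, 41} = {(x12,39), (x12,40), (x12,41), (x13,39), (x13,40), (x13,41)}
These 15 distinct sets form the basis B.
Close under arbitrary unions to get τ_{X×Y}; counting gives |τ_{X×Y}| = 27.


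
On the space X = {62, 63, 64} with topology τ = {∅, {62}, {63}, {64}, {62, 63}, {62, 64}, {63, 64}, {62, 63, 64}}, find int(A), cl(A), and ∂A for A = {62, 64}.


int(A) = {62, 64}, cl(A) = {62, 64}, ∂A = ∅.

Closed sets in (X, τ) are complements of opens:
  closed(X, τ) = {∅, {62}, {63}, {64}, {62, 63}, {62, 64}, {63, 64}, {62, 63, 64}}.
int(A) = ⋃ {U ∈ τ : U ⊆ A}. Opens contained in A: ∅, {62}, {64}, {62, 64}.
Taking the union of these: int(A) = {62, 64}.
cl(A) = ⋂ {C closed : A ⊆ C}. Closed sets containing A: {62, 64}, {62, 63, 64}.
Intersecting these: cl(A) = {62, 64}.
∂A = cl(A) ∖ int(A) = {62, 64} ∖ {62, 64} = ∅.


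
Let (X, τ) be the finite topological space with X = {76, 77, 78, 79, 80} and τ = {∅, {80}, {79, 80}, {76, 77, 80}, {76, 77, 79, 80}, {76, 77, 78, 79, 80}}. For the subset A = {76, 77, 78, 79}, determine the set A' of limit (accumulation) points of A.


A' = {76, 77, 78}

For each x ∈ X, list the open sets U ∈ τ with x ∈ U, then check whether U ∩ (A ∖ {x}) ≠ ∅ for every such U.
  x = 76: opens ∋ x are {76, 77, 80}, {76, 77, 79, 80}, {76, 77, 78, 79, 80}; each meets A ∖ {76}, so x IS a limit point.
  x = 77: opens ∋ x are {76, 77, 80}, {76, 77, 79, 80}, {76, 77, 78, 79, 80}; each meets A ∖ {77}, so x IS a limit point.
  x = 78: opens ∋ x are {76, 77, 78, 79, 80}; each meets A ∖ {78}, so x IS a limit point.
  x = 79: open {79, 80} ∋ x has {79, 80} ∩ (A ∖ {79}) = ∅, so x is NOT a limit point.
  x = 80: open {80} ∋ x has {80} ∩ (A ∖ {80}) = ∅, so x is NOT a limit point.
Collecting: A' = {76, 77, 78}.


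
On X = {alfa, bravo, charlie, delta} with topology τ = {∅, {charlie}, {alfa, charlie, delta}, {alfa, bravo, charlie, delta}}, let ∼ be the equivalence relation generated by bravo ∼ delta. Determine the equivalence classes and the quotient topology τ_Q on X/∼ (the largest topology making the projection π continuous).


X/∼ = {[alfa], [bravo=delta], [charlie]}; |τ_Q| = 3.

Equivalence classes: [alfa], [bravo=delta], [charlie].
Quotient map π: X → X/∼ sends alfa ↦ [alfa], bravo ↦ [bravo=delta], charlie ↦ [charlie], delta ↦ [bravo=delta].
For each subset V ⊆ X/∼, compute π^{-1}(V) ⊆ X and check whether π^{-1}(V) ∈ τ. V is open in τ_Q iff π^{-1}(V) ∈ τ.
  V = {}: π^{-1}(V) = ∅ ∈ τ ✓.
  V = {[alfa]}: π^{-1}(V) = {alfa} ∉ τ ✗.
  V = {[bravo=delta]}: π^{-1}(V) = {bravo, delta} ∉ τ ✗.
  V = {[alfa], [bravo=delta]}: π^{-1}(V) = {alfa, bravo, delta} ∉ τ ✗.
  V = {[charlie]}: π^{-1}(V) = {charlie} ∈ τ ✓.
  V = {[alfa], [charlie]}: π^{-1}(V) = {alfa, charlie} ∉ τ ✗.
  V = {[bravo=delta], [charlie]}: π^{-1}(V) = {bravo, charlie, delta} ∉ τ ✗.
  V = {[alfa], [bravo=delta], [charlie]}: π^{-1}(V) = {alfa, bravo, charlie, delta} ∈ τ ✓.
Open sets in the quotient: τ_Q = {{}, {[charlie]}, {[alfa], [bravo=delta], [charlie]}} (3 elements).


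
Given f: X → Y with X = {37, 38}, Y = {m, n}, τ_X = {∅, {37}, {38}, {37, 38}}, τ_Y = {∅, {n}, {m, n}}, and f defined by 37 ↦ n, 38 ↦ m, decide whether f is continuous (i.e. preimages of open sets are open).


f IS continuous.

Compute f^{-1}(U) for each U ∈ τ_Y:
  U = ∅: f^{-1}(U) = ∅ ∈ τ_X ✓.
  U = {n}: f^{-1}(U) = {37} ∈ τ_X ✓.
  U = {m, n}: f^{-1}(U) = {37, 38} ∈ τ_X ✓.
Every preimage lies in τ_X, so f IS continuous.
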